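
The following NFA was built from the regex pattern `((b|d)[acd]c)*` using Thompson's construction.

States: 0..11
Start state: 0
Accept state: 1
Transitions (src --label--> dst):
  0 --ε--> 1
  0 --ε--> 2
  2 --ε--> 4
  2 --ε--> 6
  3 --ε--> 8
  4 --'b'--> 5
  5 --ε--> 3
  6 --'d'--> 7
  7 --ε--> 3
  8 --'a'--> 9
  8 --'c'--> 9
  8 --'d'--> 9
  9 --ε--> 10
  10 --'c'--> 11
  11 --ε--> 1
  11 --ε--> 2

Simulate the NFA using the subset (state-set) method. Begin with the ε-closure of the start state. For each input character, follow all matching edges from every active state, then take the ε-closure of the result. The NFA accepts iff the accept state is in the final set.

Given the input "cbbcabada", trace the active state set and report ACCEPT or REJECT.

Answer: REJECT

Derivation:
initial (ε-close {0}): {0,1,2,4,6}
'c' @ 1: {}  — state set empty
rest 'bbcabada' ignored (set empty)
end set {} — state 1 not in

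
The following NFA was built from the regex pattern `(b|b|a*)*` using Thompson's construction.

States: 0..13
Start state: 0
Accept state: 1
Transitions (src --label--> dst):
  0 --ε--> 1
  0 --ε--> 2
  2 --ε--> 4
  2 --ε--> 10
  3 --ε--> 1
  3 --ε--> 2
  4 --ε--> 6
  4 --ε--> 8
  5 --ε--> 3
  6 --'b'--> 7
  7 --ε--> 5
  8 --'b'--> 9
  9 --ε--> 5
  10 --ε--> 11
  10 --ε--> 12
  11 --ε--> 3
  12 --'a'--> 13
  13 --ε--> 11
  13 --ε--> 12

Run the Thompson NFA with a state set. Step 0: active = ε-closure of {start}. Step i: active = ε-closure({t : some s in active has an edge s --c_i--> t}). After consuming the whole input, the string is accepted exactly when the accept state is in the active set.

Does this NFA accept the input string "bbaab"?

Answer: ACCEPT

Derivation:
S₀ = ε-closure({0}) = {0,1,2,3,4,6,8,10,11,12}
'b' @ 1: {1,2,3,4,5,6,7,8,9,10,11,12}  ✓accept
'b' @ 2: {1,2,3,4,5,6,7,8,9,10,11,12}  ✓accept
'a' @ 3: {1,2,3,4,6,8,10,11,12,13}  ✓accept
'a' @ 4: {1,2,3,4,6,8,10,11,12,13}  ✓accept
'b' @ 5: {1,2,3,4,5,6,7,8,9,10,11,12}  ✓accept
end set {1,2,3,4,5,6,7,8,9,10,11,12} — state 1 in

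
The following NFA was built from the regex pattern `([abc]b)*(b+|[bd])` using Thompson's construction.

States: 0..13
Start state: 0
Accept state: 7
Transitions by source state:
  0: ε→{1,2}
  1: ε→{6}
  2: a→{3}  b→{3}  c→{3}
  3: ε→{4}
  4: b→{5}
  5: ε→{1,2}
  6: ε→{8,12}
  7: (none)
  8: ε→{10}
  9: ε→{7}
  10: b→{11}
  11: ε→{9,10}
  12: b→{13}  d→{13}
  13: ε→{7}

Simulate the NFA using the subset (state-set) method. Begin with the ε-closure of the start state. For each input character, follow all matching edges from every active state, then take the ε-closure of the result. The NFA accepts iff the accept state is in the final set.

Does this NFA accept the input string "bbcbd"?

S₀ = ε-closure({0}) = {0,1,2,6,8,10,12}
'b' @ 1: {3,4,7,9,10,11,13}  ✓accept
'b' @ 2: {1,2,5,6,7,8,9,10,11,12}  ✓accept
'c' @ 3: {3,4}
'b' @ 4: {1,2,5,6,8,10,12}
'd' @ 5: {7,13}  ✓accept
end set {7,13} — state 7 in

Answer: ACCEPT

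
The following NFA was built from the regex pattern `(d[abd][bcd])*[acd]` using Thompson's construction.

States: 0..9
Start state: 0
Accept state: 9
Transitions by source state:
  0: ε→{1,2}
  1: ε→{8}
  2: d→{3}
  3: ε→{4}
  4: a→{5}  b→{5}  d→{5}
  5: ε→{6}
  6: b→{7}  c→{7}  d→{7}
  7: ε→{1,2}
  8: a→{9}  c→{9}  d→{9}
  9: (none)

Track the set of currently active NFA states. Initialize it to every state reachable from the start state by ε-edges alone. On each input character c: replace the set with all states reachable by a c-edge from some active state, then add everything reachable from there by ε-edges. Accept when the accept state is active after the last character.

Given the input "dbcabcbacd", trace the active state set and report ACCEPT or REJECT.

start: ε-closure({0}) = {0,1,2,8}
'd' @ 1: {3,4,9}  [accepting]
'b' @ 2: {5,6}
'c' @ 3: {1,2,7,8}
'a' @ 4: {9}  [accepting]
'b' @ 5: {}  — no active states
rest 'cbacd' ignored (set empty)
after full input: {}  (accept=9 not in)

Answer: REJECT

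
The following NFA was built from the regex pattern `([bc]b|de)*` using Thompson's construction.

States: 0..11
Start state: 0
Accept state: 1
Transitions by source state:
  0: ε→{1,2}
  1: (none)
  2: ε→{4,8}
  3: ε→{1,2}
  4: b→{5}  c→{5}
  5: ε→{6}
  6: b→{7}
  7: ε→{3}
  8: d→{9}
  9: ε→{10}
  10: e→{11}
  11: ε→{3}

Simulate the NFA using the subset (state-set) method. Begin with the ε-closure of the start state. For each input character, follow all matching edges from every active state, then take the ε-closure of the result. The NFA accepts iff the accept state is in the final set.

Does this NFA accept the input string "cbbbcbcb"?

Answer: ACCEPT

Derivation:
S₀ = ε-closure({0}) = {0,1,2,4,8}
'c' @ 1: {5,6}
'b' @ 2: {1,2,3,4,7,8}  (accept∈set)
'b' @ 3: {5,6}
'b' @ 4: {1,2,3,4,7,8}  (accept∈set)
'c' @ 5: {5,6}
'b' @ 6: {1,2,3,4,7,8}  (accept∈set)
'c' @ 7: {5,6}
'b' @ 8: {1,2,3,4,7,8}  (accept∈set)
after full input: {1,2,3,4,7,8}  (accept=1 in)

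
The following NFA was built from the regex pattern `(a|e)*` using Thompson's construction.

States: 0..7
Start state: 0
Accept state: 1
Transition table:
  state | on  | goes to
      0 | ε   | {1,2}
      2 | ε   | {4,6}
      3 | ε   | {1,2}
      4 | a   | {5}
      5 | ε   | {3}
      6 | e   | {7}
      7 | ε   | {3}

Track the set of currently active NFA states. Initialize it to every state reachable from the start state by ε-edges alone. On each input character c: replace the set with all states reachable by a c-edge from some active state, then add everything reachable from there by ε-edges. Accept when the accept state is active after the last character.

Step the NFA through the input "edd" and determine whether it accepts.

initial (ε-close {0}): {0,1,2,4,6}
'e' @ 1: {1,2,3,4,6,7}  [accepting]
'd' @ 2: {}  — dead — no transitions
rest 'd' ignored (set empty)
after full input: {}  (accept=1 not in)

Answer: REJECT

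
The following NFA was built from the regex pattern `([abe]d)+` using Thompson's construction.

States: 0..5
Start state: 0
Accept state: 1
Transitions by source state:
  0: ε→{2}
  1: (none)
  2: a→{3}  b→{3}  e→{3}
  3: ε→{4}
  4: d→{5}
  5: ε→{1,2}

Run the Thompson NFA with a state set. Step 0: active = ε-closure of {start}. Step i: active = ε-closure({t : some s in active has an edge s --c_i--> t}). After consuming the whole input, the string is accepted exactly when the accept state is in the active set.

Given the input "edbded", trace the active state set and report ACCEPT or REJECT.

Answer: ACCEPT

Steps:
S₀ = ε-closure({0}) = {0,2}
'e' @ 1: {3,4}
'd' @ 2: {1,2,5}  [accepting]
'b' @ 3: {3,4}
'd' @ 4: {1,2,5}  [accepting]
'e' @ 5: {3,4}
'd' @ 6: {1,2,5}  [accepting]
final: {1,2,5}; accept 1 in set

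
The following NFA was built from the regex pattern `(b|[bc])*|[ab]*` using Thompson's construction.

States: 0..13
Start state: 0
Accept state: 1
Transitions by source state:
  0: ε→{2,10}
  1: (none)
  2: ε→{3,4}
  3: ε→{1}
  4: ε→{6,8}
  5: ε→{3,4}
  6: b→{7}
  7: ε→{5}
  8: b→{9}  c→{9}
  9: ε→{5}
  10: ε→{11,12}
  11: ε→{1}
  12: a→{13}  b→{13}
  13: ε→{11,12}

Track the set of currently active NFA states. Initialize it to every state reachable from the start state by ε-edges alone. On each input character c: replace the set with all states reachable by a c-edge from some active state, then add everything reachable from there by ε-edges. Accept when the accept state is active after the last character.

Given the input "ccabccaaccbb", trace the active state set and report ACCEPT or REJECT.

start: ε-closure({0}) = {0,1,2,3,4,6,8,10,11,12}
'c' @ 1: {1,3,4,5,6,8,9}  [accepting]
'c' @ 2: {1,3,4,5,6,8,9}  [accepting]
'a' @ 3: {}  — state set empty
rest 'bccaaccbb' ignored (set empty)
end set {} — state 1 not in

Answer: REJECT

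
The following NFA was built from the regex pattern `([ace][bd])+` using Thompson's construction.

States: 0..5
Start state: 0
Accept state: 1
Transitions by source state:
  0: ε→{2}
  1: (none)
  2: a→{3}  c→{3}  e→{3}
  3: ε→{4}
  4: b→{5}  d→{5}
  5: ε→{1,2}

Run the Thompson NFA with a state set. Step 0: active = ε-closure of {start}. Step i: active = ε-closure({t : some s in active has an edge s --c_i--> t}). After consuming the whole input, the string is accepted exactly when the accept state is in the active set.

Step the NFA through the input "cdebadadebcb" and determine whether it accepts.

Answer: ACCEPT

Derivation:
S₀ = ε-closure({0}) = {0,2}
'c' @ 1: {3,4}
'd' @ 2: {1,2,5}  ✓accept
'e' @ 3: {3,4}
'b' @ 4: {1,2,5}  ✓accept
'a' @ 5: {3,4}
'd' @ 6: {1,2,5}  ✓accept
'a' @ 7: {3,4}
'd' @ 8: {1,2,5}  ✓accept
'e' @ 9: {3,4}
'b' @ 10: {1,2,5}  ✓accept
'c' @ 11: {3,4}
'b' @ 12: {1,2,5}  ✓accept
after full input: {1,2,5}  (accept=1 in)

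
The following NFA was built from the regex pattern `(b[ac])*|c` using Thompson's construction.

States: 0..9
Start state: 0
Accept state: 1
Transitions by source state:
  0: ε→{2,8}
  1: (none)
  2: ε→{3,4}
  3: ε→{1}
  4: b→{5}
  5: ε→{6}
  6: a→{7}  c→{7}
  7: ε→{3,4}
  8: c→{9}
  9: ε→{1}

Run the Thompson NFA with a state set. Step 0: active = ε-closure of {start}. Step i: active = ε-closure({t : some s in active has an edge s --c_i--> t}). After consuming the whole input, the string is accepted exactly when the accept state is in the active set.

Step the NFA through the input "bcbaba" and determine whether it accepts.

Answer: ACCEPT

Trace:
initial (ε-close {0}): {0,1,2,3,4,8}
'b' @ 1: {5,6}
'c' @ 2: {1,3,4,7}  [accepting]
'b' @ 3: {5,6}
'a' @ 4: {1,3,4,7}  [accepting]
'b' @ 5: {5,6}
'a' @ 6: {1,3,4,7}  [accepting]
end set {1,3,4,7} — state 1 in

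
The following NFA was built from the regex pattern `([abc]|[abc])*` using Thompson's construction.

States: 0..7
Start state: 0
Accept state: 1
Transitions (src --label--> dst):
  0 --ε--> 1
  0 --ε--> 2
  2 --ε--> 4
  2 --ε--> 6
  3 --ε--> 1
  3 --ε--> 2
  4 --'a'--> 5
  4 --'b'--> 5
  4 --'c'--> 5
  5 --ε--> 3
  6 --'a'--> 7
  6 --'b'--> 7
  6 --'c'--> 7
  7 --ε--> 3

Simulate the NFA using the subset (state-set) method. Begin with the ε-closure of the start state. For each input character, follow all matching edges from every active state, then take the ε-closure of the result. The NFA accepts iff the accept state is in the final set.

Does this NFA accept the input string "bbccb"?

Answer: ACCEPT

Derivation:
initial (ε-close {0}): {0,1,2,4,6}
'b' @ 1: {1,2,3,4,5,6,7}  (accept∈set)
'b' @ 2: {1,2,3,4,5,6,7}  (accept∈set)
'c' @ 3: {1,2,3,4,5,6,7}  (accept∈set)
'c' @ 4: {1,2,3,4,5,6,7}  (accept∈set)
'b' @ 5: {1,2,3,4,5,6,7}  (accept∈set)
final: {1,2,3,4,5,6,7}; accept 1 in set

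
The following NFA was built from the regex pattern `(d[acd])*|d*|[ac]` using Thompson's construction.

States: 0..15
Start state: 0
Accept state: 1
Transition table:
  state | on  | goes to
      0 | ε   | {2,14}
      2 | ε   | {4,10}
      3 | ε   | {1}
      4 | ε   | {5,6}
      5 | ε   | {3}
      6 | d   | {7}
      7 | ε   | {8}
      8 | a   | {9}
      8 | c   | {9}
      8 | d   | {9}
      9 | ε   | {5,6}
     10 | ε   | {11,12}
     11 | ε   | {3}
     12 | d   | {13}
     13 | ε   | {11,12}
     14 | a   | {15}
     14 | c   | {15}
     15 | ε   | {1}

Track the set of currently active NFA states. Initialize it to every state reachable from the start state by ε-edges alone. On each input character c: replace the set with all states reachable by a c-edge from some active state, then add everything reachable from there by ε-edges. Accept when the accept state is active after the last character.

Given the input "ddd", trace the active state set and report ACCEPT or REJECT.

Answer: ACCEPT

Steps:
start: ε-closure({0}) = {0,1,2,3,4,5,6,10,11,12,14}
'd' @ 1: {1,3,7,8,11,12,13}  ✓accept
'd' @ 2: {1,3,5,6,9,11,12,13}  ✓accept
'd' @ 3: {1,3,7,8,11,12,13}  ✓accept
after full input: {1,3,7,8,11,12,13}  (accept=1 in)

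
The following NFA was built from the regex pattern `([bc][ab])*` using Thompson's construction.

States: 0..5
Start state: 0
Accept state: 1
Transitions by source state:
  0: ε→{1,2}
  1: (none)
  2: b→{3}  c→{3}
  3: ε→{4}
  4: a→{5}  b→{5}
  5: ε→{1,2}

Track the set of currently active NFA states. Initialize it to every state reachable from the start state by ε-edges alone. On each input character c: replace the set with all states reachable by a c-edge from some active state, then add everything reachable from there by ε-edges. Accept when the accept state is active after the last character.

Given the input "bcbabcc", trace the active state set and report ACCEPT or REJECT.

Answer: REJECT

Derivation:
start: ε-closure({0}) = {0,1,2}
'b' @ 1: {3,4}
'c' @ 2: {}  — no active states
rest 'babcc' ignored (set empty)
final: {}; accept 1 not in set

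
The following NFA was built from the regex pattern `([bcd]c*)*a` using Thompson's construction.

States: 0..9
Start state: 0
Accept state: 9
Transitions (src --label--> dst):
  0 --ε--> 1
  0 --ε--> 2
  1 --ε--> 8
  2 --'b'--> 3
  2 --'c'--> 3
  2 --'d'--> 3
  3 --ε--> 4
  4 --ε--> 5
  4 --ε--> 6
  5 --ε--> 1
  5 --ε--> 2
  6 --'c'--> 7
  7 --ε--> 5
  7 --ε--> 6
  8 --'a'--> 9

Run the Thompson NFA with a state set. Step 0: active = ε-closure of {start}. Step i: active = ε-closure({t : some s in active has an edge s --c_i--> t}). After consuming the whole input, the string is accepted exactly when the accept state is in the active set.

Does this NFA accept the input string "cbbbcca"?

Answer: ACCEPT

Trace:
S₀ = ε-closure({0}) = {0,1,2,8}
'c' @ 1: {1,2,3,4,5,6,8}
'b' @ 2: {1,2,3,4,5,6,8}
'b' @ 3: {1,2,3,4,5,6,8}
'b' @ 4: {1,2,3,4,5,6,8}
'c' @ 5: {1,2,3,4,5,6,7,8}
'c' @ 6: {1,2,3,4,5,6,7,8}
'a' @ 7: {9}  [accepting]
final: {9}; accept 9 in set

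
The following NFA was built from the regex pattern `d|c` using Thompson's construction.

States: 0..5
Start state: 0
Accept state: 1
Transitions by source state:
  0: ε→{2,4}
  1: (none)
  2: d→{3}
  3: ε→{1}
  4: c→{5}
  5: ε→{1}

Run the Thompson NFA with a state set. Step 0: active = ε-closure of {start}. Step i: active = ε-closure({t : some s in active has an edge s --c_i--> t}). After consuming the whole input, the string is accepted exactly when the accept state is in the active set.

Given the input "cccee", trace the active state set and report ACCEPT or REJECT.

Answer: REJECT

Derivation:
start: ε-closure({0}) = {0,2,4}
'c' @ 1: {1,5}  [accepting]
'c' @ 2: {}  — dead — no transitions
rest 'cee' ignored (set empty)
after full input: {}  (accept=1 not in)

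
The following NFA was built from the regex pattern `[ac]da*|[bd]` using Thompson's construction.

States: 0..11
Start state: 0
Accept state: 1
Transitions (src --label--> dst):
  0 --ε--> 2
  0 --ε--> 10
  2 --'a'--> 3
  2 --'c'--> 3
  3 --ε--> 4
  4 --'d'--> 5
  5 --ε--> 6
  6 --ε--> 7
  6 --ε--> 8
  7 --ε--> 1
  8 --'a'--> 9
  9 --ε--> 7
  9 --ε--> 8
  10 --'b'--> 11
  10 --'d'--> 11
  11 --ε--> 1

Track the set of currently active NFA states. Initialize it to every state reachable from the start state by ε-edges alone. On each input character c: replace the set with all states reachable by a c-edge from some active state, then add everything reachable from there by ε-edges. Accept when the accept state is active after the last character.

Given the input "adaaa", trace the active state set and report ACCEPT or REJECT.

start: ε-closure({0}) = {0,2,10}
'a' @ 1: {3,4}
'd' @ 2: {1,5,6,7,8}  (accept∈set)
'a' @ 3: {1,7,8,9}  (accept∈set)
'a' @ 4: {1,7,8,9}  (accept∈set)
'a' @ 5: {1,7,8,9}  (accept∈set)
end set {1,7,8,9} — state 1 in

Answer: ACCEPT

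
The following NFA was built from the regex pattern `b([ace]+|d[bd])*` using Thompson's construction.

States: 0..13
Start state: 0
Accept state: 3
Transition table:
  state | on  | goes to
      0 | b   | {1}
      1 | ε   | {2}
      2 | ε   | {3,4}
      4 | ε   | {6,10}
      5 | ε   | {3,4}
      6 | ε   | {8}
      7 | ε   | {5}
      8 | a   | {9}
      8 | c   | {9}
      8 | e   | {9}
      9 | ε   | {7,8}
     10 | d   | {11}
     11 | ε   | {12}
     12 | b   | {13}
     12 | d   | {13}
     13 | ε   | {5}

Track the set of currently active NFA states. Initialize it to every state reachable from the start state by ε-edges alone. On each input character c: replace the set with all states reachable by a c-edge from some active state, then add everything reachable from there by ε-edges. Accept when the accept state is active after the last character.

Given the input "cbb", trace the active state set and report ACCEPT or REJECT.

S₀ = ε-closure({0}) = {0}
'c' @ 1: {}  — state set empty
rest 'bb' ignored (set empty)
after full input: {}  (accept=3 not in)

Answer: REJECT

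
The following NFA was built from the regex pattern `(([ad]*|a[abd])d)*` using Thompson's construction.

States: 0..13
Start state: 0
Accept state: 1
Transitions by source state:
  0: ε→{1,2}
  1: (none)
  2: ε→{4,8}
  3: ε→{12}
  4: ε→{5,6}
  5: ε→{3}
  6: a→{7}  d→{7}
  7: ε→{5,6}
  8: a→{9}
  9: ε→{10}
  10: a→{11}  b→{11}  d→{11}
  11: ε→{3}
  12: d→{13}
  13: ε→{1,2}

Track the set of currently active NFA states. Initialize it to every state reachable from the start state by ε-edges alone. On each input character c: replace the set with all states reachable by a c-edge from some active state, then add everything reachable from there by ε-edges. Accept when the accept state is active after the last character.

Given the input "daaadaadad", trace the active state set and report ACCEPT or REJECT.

initial (ε-close {0}): {0,1,2,3,4,5,6,8,12}
'd' @ 1: {1,2,3,4,5,6,7,8,12,13}  [accepting]
'a' @ 2: {3,5,6,7,9,10,12}
'a' @ 3: {3,5,6,7,11,12}
'a' @ 4: {3,5,6,7,12}
'd' @ 5: {1,2,3,4,5,6,7,8,12,13}  [accepting]
'a' @ 6: {3,5,6,7,9,10,12}
'a' @ 7: {3,5,6,7,11,12}
'd' @ 8: {1,2,3,4,5,6,7,8,12,13}  [accepting]
'a' @ 9: {3,5,6,7,9,10,12}
'd' @ 10: {1,2,3,4,5,6,7,8,11,12,13}  [accepting]
after full input: {1,2,3,4,5,6,7,8,11,12,13}  (accept=1 in)

Answer: ACCEPT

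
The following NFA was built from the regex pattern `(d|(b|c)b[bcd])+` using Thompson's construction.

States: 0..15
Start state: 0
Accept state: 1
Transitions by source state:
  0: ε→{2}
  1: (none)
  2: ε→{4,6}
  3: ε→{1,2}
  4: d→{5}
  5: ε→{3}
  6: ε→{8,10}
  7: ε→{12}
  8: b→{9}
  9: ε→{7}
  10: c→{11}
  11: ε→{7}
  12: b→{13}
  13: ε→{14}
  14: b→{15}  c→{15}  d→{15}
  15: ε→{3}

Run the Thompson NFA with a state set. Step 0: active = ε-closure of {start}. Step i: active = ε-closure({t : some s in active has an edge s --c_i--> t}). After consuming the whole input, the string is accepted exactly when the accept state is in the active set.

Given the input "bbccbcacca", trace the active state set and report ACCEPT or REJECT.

S₀ = ε-closure({0}) = {0,2,4,6,8,10}
'b' @ 1: {7,9,12}
'b' @ 2: {13,14}
'c' @ 3: {1,2,3,4,6,8,10,15}  [accepting]
'c' @ 4: {7,11,12}
'b' @ 5: {13,14}
'c' @ 6: {1,2,3,4,6,8,10,15}  [accepting]
'a' @ 7: {}  — state set empty
rest 'cca' ignored (set empty)
end set {} — state 1 not in

Answer: REJECT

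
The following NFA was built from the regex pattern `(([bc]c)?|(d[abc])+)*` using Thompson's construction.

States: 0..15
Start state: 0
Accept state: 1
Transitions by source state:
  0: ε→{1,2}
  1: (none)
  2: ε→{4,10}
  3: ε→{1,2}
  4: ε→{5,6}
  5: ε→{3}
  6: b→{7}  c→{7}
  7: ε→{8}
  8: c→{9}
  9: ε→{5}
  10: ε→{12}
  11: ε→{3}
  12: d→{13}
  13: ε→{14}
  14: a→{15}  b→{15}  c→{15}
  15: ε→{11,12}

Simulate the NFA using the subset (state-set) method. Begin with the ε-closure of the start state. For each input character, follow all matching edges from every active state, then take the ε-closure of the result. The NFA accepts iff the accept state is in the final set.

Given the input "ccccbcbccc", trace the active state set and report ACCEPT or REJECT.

start: ε-closure({0}) = {0,1,2,3,4,5,6,10,12}
'c' @ 1: {7,8}
'c' @ 2: {1,2,3,4,5,6,9,10,12}  (accept∈set)
'c' @ 3: {7,8}
'c' @ 4: {1,2,3,4,5,6,9,10,12}  (accept∈set)
'b' @ 5: {7,8}
'c' @ 6: {1,2,3,4,5,6,9,10,12}  (accept∈set)
'b' @ 7: {7,8}
'c' @ 8: {1,2,3,4,5,6,9,10,12}  (accept∈set)
'c' @ 9: {7,8}
'c' @ 10: {1,2,3,4,5,6,9,10,12}  (accept∈set)
end set {1,2,3,4,5,6,9,10,12} — state 1 in

Answer: ACCEPT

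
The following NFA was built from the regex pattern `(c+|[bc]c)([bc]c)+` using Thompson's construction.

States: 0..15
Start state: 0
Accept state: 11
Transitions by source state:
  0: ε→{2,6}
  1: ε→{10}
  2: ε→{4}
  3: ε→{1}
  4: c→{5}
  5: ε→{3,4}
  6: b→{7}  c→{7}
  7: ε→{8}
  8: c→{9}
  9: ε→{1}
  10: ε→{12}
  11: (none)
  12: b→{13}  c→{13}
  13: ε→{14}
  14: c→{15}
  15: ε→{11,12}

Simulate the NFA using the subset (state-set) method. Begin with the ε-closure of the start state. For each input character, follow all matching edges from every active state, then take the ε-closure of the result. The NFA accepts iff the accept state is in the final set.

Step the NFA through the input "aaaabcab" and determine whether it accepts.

S₀ = ε-closure({0}) = {0,2,4,6}
'a' @ 1: {}  — dead — no transitions
rest 'aaabcab' ignored (set empty)
after full input: {}  (accept=11 not in)

Answer: REJECT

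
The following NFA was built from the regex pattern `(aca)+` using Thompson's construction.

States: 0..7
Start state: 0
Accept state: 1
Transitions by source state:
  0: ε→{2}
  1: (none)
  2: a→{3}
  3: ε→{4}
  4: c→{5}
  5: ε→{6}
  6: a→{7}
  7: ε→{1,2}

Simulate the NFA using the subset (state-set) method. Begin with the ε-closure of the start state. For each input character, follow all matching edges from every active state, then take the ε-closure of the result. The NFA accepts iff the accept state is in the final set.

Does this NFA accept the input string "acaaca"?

start: ε-closure({0}) = {0,2}
'a' @ 1: {3,4}
'c' @ 2: {5,6}
'a' @ 3: {1,2,7}  (accept∈set)
'a' @ 4: {3,4}
'c' @ 5: {5,6}
'a' @ 6: {1,2,7}  (accept∈set)
after full input: {1,2,7}  (accept=1 in)

Answer: ACCEPT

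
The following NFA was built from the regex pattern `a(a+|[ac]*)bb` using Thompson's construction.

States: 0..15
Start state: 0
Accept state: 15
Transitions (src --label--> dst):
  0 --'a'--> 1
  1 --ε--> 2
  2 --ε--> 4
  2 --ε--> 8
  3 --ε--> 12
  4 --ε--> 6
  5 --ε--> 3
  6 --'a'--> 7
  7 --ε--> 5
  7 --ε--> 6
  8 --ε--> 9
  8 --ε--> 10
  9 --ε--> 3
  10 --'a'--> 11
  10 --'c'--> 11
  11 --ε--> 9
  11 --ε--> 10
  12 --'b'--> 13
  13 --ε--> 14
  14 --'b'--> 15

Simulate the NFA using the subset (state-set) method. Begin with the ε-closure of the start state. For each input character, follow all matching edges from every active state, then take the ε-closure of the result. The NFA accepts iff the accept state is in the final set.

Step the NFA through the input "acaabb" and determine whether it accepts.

Answer: ACCEPT

Steps:
S₀ = ε-closure({0}) = {0}
'a' @ 1: {1,2,3,4,6,8,9,10,12}
'c' @ 2: {3,9,10,11,12}
'a' @ 3: {3,9,10,11,12}
'a' @ 4: {3,9,10,11,12}
'b' @ 5: {13,14}
'b' @ 6: {15}  [accepting]
end set {15} — state 15 in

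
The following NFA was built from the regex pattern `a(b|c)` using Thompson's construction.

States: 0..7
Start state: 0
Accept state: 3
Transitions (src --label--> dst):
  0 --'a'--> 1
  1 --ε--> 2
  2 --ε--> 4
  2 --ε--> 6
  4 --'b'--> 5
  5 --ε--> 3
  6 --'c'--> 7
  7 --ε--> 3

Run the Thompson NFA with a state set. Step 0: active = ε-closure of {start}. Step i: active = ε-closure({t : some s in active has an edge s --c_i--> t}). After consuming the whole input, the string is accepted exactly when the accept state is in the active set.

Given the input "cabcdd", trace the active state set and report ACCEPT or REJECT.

Answer: REJECT

Trace:
S₀ = ε-closure({0}) = {0}
'c' @ 1: {}  — no active states
rest 'abcdd' ignored (set empty)
end set {} — state 3 not in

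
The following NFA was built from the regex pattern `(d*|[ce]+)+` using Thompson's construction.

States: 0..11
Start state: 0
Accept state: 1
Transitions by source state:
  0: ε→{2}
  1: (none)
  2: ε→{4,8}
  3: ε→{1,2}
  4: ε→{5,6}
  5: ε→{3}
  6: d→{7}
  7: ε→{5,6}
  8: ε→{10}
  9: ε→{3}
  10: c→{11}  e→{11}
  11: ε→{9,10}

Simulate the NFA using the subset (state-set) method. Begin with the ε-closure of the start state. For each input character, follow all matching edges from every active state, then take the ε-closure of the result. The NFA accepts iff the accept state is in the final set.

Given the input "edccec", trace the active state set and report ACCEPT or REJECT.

start: ε-closure({0}) = {0,1,2,3,4,5,6,8,10}
'e' @ 1: {1,2,3,4,5,6,8,9,10,11}  ✓accept
'd' @ 2: {1,2,3,4,5,6,7,8,10}  ✓accept
'c' @ 3: {1,2,3,4,5,6,8,9,10,11}  ✓accept
'c' @ 4: {1,2,3,4,5,6,8,9,10,11}  ✓accept
'e' @ 5: {1,2,3,4,5,6,8,9,10,11}  ✓accept
'c' @ 6: {1,2,3,4,5,6,8,9,10,11}  ✓accept
end set {1,2,3,4,5,6,8,9,10,11} — state 1 in

Answer: ACCEPT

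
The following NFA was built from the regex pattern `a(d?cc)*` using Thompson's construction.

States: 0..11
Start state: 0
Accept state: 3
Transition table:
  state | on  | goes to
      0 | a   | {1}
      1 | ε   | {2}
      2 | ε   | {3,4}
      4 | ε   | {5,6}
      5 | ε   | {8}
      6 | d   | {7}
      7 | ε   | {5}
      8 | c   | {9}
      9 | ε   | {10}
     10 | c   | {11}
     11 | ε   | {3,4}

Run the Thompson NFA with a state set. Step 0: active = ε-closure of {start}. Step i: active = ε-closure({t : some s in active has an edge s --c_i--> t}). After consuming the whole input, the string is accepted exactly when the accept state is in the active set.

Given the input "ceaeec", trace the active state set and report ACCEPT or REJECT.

Answer: REJECT

Steps:
S₀ = ε-closure({0}) = {0}
'c' @ 1: {}  — no active states
rest 'eaeec' ignored (set empty)
end set {} — state 3 not in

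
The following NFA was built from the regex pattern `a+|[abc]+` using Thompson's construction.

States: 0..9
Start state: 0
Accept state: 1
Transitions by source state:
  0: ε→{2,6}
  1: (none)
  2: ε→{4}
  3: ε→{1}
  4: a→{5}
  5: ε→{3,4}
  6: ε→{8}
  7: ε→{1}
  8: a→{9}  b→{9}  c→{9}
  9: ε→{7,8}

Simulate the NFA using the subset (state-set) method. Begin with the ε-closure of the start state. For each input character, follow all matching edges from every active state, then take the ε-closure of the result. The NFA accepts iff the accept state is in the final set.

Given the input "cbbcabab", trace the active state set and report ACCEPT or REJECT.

S₀ = ε-closure({0}) = {0,2,4,6,8}
'c' @ 1: {1,7,8,9}  ✓accept
'b' @ 2: {1,7,8,9}  ✓accept
'b' @ 3: {1,7,8,9}  ✓accept
'c' @ 4: {1,7,8,9}  ✓accept
'a' @ 5: {1,7,8,9}  ✓accept
'b' @ 6: {1,7,8,9}  ✓accept
'a' @ 7: {1,7,8,9}  ✓accept
'b' @ 8: {1,7,8,9}  ✓accept
final: {1,7,8,9}; accept 1 in set

Answer: ACCEPT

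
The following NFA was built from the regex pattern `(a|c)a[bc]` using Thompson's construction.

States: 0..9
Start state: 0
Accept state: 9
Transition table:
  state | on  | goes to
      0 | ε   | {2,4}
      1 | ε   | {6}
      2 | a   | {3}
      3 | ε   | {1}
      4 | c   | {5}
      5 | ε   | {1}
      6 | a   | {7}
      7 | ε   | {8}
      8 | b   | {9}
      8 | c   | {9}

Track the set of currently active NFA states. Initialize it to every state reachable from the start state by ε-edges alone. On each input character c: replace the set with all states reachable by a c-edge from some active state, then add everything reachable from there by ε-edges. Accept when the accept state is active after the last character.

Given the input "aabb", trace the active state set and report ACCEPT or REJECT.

Answer: REJECT

Steps:
start: ε-closure({0}) = {0,2,4}
'a' @ 1: {1,3,6}
'a' @ 2: {7,8}
'b' @ 3: {9}  ✓accept
'b' @ 4: {}  — dead — no transitions
after full input: {}  (accept=9 not in)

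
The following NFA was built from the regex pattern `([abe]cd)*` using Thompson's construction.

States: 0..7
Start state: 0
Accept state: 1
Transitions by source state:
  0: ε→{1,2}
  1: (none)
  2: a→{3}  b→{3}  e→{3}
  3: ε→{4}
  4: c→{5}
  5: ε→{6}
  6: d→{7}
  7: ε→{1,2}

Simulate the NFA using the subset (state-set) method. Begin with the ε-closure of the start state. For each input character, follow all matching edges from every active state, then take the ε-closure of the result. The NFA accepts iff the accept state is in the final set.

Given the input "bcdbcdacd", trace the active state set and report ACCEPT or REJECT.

S₀ = ε-closure({0}) = {0,1,2}
'b' @ 1: {3,4}
'c' @ 2: {5,6}
'd' @ 3: {1,2,7}  [accepting]
'b' @ 4: {3,4}
'c' @ 5: {5,6}
'd' @ 6: {1,2,7}  [accepting]
'a' @ 7: {3,4}
'c' @ 8: {5,6}
'd' @ 9: {1,2,7}  [accepting]
final: {1,2,7}; accept 1 in set

Answer: ACCEPT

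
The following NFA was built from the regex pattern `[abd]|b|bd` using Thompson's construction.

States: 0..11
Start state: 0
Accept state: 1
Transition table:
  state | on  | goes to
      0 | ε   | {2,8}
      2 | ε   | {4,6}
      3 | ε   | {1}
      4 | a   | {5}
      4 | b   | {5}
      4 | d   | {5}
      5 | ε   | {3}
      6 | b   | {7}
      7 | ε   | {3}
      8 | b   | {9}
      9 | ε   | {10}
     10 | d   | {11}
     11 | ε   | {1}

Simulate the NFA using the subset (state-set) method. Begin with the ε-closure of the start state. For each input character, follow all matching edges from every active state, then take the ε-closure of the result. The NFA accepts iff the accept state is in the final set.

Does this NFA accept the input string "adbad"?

Answer: REJECT

Trace:
initial (ε-close {0}): {0,2,4,6,8}
'a' @ 1: {1,3,5}  (accept∈set)
'd' @ 2: {}  — state set empty
rest 'bad' ignored (set empty)
after full input: {}  (accept=1 not in)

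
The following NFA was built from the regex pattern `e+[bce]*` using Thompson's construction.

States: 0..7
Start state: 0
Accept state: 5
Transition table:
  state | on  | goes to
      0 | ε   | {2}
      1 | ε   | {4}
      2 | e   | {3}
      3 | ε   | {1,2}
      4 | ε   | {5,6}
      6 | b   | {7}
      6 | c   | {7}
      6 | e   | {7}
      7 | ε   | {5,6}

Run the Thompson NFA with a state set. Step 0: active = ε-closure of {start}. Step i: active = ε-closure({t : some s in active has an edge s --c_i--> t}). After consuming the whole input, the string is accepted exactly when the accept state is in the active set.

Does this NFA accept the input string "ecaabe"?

Answer: REJECT

Steps:
start: ε-closure({0}) = {0,2}
'e' @ 1: {1,2,3,4,5,6}  (accept∈set)
'c' @ 2: {5,6,7}  (accept∈set)
'a' @ 3: {}  — no active states
rest 'abe' ignored (set empty)
final: {}; accept 5 not in set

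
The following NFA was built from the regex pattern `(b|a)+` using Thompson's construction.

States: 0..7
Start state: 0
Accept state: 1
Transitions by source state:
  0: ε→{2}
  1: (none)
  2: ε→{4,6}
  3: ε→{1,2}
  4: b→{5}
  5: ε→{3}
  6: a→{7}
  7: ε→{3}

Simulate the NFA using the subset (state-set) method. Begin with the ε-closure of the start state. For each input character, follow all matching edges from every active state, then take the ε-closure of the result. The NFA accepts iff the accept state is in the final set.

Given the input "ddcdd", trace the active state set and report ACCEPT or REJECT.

Answer: REJECT

Trace:
start: ε-closure({0}) = {0,2,4,6}
'd' @ 1: {}  — dead — no transitions
rest 'dcdd' ignored (set empty)
final: {}; accept 1 not in set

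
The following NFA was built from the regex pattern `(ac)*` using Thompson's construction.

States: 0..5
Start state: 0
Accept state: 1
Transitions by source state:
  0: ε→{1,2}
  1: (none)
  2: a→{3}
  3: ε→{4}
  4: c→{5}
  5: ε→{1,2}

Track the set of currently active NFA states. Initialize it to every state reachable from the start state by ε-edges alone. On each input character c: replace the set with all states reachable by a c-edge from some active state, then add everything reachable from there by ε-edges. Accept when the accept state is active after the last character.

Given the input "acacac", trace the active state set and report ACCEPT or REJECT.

S₀ = ε-closure({0}) = {0,1,2}
'a' @ 1: {3,4}
'c' @ 2: {1,2,5}  [accepting]
'a' @ 3: {3,4}
'c' @ 4: {1,2,5}  [accepting]
'a' @ 5: {3,4}
'c' @ 6: {1,2,5}  [accepting]
after full input: {1,2,5}  (accept=1 in)

Answer: ACCEPT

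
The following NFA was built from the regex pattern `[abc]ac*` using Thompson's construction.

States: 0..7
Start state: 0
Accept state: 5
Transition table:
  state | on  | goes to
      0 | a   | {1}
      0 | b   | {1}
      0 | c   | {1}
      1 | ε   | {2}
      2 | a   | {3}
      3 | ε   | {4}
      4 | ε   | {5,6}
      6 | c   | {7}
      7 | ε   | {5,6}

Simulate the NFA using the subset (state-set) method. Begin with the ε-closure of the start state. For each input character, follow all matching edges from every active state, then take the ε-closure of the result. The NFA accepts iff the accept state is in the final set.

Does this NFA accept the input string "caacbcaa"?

Answer: REJECT

Derivation:
start: ε-closure({0}) = {0}
'c' @ 1: {1,2}
'a' @ 2: {3,4,5,6}  (accept∈set)
'a' @ 3: {}  — no active states
rest 'cbcaa' ignored (set empty)
final: {}; accept 5 not in set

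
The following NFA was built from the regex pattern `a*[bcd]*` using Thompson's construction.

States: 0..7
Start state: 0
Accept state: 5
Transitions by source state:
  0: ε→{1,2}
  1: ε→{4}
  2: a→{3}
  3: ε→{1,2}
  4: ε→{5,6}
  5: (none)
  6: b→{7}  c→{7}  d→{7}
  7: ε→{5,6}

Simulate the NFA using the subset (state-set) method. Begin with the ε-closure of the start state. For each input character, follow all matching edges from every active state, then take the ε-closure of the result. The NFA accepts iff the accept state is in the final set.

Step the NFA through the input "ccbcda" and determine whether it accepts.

initial (ε-close {0}): {0,1,2,4,5,6}
'c' @ 1: {5,6,7}  (accept∈set)
'c' @ 2: {5,6,7}  (accept∈set)
'b' @ 3: {5,6,7}  (accept∈set)
'c' @ 4: {5,6,7}  (accept∈set)
'd' @ 5: {5,6,7}  (accept∈set)
'a' @ 6: {}  — no active states
after full input: {}  (accept=5 not in)

Answer: REJECT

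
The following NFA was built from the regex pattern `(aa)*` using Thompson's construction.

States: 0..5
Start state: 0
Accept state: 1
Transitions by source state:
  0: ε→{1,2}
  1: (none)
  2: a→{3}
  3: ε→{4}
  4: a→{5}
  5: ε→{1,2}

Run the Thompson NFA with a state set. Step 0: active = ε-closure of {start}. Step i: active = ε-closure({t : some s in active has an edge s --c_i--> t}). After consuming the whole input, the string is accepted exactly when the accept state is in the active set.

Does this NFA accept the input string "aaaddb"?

start: ε-closure({0}) = {0,1,2}
'a' @ 1: {3,4}
'a' @ 2: {1,2,5}  ✓accept
'a' @ 3: {3,4}
'd' @ 4: {}  — state set empty
rest 'db' ignored (set empty)
after full input: {}  (accept=1 not in)

Answer: REJECT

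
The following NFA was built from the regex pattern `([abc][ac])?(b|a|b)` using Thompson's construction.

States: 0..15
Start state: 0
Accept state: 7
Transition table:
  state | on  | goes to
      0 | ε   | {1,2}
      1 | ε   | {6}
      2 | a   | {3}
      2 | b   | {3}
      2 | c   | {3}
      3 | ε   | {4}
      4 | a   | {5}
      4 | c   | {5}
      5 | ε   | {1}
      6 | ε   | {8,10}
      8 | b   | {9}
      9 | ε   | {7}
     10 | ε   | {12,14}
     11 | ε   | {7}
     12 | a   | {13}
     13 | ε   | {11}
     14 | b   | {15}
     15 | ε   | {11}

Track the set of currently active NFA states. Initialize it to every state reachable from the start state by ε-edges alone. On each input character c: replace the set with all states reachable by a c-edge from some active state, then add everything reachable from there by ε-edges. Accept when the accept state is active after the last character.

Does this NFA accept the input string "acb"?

S₀ = ε-closure({0}) = {0,1,2,6,8,10,12,14}
'a' @ 1: {3,4,7,11,13}  ✓accept
'c' @ 2: {1,5,6,8,10,12,14}
'b' @ 3: {7,9,11,15}  ✓accept
after full input: {7,9,11,15}  (accept=7 in)

Answer: ACCEPT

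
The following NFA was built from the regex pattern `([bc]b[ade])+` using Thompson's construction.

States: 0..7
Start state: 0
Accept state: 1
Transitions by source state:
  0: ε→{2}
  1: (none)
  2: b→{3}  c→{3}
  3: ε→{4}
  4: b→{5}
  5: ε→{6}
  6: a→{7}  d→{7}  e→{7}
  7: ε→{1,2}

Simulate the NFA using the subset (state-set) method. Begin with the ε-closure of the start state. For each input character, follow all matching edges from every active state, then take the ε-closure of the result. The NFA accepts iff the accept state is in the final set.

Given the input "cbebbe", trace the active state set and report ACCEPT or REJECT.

Answer: ACCEPT

Derivation:
S₀ = ε-closure({0}) = {0,2}
'c' @ 1: {3,4}
'b' @ 2: {5,6}
'e' @ 3: {1,2,7}  (accept∈set)
'b' @ 4: {3,4}
'b' @ 5: {5,6}
'e' @ 6: {1,2,7}  (accept∈set)
final: {1,2,7}; accept 1 in set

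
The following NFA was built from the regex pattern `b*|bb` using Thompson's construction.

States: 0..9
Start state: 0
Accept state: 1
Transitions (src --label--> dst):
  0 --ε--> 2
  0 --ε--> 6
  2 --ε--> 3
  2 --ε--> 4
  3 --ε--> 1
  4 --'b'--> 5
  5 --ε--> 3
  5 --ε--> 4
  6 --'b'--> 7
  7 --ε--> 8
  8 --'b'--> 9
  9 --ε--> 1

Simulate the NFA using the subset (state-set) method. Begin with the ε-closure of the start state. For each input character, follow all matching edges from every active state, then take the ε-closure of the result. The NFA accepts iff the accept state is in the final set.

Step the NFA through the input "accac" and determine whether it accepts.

S₀ = ε-closure({0}) = {0,1,2,3,4,6}
'a' @ 1: {}  — no active states
rest 'ccac' ignored (set empty)
end set {} — state 1 not in

Answer: REJECT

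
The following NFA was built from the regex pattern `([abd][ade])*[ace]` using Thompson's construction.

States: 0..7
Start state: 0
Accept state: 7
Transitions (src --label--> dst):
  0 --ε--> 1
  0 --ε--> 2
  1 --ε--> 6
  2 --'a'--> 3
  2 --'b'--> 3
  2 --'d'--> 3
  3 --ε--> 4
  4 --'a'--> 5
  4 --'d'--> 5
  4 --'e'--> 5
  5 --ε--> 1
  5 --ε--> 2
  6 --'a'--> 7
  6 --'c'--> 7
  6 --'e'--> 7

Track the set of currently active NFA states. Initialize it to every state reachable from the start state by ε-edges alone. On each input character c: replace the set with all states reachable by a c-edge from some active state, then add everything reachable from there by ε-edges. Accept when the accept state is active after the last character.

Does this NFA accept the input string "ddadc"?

start: ε-closure({0}) = {0,1,2,6}
'd' @ 1: {3,4}
'd' @ 2: {1,2,5,6}
'a' @ 3: {3,4,7}  ✓accept
'd' @ 4: {1,2,5,6}
'c' @ 5: {7}  ✓accept
after full input: {7}  (accept=7 in)

Answer: ACCEPT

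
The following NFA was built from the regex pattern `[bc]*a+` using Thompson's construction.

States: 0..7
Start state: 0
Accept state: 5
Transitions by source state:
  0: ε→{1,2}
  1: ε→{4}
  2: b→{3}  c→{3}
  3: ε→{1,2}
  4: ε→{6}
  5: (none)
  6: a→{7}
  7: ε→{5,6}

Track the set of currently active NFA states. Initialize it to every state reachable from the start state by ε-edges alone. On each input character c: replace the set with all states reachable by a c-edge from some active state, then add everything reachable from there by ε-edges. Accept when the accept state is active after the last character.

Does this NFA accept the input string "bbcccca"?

initial (ε-close {0}): {0,1,2,4,6}
'b' @ 1: {1,2,3,4,6}
'b' @ 2: {1,2,3,4,6}
'c' @ 3: {1,2,3,4,6}
'c' @ 4: {1,2,3,4,6}
'c' @ 5: {1,2,3,4,6}
'c' @ 6: {1,2,3,4,6}
'a' @ 7: {5,6,7}  (accept∈set)
final: {5,6,7}; accept 5 in set

Answer: ACCEPT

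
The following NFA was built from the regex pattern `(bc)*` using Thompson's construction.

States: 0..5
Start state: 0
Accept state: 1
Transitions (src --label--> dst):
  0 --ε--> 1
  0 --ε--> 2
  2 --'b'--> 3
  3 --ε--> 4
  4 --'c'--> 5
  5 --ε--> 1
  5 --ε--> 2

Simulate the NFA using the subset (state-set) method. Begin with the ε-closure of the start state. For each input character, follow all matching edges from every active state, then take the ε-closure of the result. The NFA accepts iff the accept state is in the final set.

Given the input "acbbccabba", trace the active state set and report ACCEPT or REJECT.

S₀ = ε-closure({0}) = {0,1,2}
'a' @ 1: {}  — dead — no transitions
rest 'cbbccabba' ignored (set empty)
after full input: {}  (accept=1 not in)

Answer: REJECT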